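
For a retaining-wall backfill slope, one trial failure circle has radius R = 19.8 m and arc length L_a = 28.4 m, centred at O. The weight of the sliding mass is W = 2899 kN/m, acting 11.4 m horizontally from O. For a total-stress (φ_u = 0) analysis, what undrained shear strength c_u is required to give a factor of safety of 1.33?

FS = c_u·L_a·R / (W·d), so c_u = FS·W·d / (L_a·R).
c_u = 1.33·2899·11.4 / (28.40·19.8) = 43954.6 / 562.32 = 78.17 kPa

c_u = 78.2 kPa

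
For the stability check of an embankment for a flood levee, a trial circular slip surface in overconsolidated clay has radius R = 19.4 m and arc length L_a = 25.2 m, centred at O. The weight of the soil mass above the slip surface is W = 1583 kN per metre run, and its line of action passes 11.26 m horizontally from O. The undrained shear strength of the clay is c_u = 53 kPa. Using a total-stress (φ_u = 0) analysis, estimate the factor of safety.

Taking moments about the centre O, the resisting moment is provided by the undrained shear strength acting along the arc:
M_R = c_u·L_a·R = 53·25.20·19.4 = 25910.6 kN·m/m
M_D = W·d = 1583·11.26 = 17824.6 kN·m/m
FS = M_R / M_D = 25910.6 / 17824.6 = 1.454

FS = 1.45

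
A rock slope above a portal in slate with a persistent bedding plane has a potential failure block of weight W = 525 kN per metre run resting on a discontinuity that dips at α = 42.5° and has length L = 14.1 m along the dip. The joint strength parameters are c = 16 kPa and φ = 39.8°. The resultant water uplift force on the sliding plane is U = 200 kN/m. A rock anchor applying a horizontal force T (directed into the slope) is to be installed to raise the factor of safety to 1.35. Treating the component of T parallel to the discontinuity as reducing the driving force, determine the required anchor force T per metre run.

T = 62 kN/m

Resolving forces along and normal to the sliding plane, with the horizontal anchor force T adding T·sinα to the effective normal force and T·cosα acting up the plane against the driving force:
FS = [cL + (W cosα − U + T sinα) tanφ] / [W sinα − T cosα]
Without the anchor: N' = 187.1 kN/m, driving T_d = 354.7 kN/m, resisting R = 16·14.1 + 187.1·tan39.8° = 381.5 kN/m, FS = 1.08.
Setting FS = 1.35 and solving for T:
1.35·(354.7 − T cos42.5°) = 381.5 + T sin42.5°·tan39.8°
T·(sin42.5°·tan39.8° + 1.35·cos42.5°) = 1.35·354.7 − 381.5
T·(0.6756·0.8332 + 1.35·0.7373) = 478.8 − 381.5 = 97.4
T·1.5582 = 97.4
T = 62.5 kN/m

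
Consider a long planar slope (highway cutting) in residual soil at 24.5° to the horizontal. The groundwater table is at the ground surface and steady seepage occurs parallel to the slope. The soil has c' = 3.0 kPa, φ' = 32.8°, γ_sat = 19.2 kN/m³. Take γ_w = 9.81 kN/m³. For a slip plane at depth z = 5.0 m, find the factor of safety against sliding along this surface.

With seepage parallel to the slope and the water table at the surface, the effective normal stress on the slip plane uses the buoyant unit weight γ' = γ_sat − γ_w while the driving shear stress uses γ_sat:
FS = [c' + γ' z cos²β tanφ'] / [γ_sat z sinβ cosβ]
γ' = 19.2 − 9.81 = 9.39 kN/m³
Numerator = 3.0 + 9.39·5.0·cos²24.5°·tan32.8° = 3.0 + 9.39·5.0·0.8280·0.6445 = 28.054 kPa
Denominator = 19.2·5.0·sin24.5°·cos24.5° = 19.2·5.0·0.4147·0.9100 = 36.226 kPa
FS = 28.054 / 36.226 = 0.774

FS = 0.77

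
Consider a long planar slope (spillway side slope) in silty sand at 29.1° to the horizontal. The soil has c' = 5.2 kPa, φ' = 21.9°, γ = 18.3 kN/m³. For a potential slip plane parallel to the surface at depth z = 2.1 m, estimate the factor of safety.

For an infinite slope with a slip plane parallel to the surface (no pore pressure): FS = [c' + γz cos²β tanφ'] / [γz sinβ cosβ].
γz = 18.3·2.1 = 38.43 kN/m²
Numerator = 5.2 + 38.43·cos²29.1°·tan21.9° = 5.2 + 38.43·0.7635·0.4020 = 16.995 kPa
Denominator = 38.43·sin29.1°·cos29.1° = 38.43·0.4863·0.8738 = 16.331 kPa
FS = 16.995 / 16.331 = 1.041

FS = 1.04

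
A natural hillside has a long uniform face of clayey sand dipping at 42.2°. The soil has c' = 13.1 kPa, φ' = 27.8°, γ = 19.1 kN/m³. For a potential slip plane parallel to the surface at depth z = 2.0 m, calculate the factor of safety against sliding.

FS = 1.27

For an infinite slope with a slip plane parallel to the surface (no pore pressure): FS = [c' + γz cos²β tanφ'] / [γz sinβ cosβ].
γz = 19.1·2.0 = 38.20 kN/m²
Numerator = 13.1 + 38.20·cos²42.2°·tan27.8° = 13.1 + 38.20·0.5488·0.5272 = 24.153 kPa
Denominator = 38.20·sin42.2°·cos42.2° = 38.20·0.6717·0.7408 = 19.009 kPa
FS = 24.153 / 19.009 = 1.271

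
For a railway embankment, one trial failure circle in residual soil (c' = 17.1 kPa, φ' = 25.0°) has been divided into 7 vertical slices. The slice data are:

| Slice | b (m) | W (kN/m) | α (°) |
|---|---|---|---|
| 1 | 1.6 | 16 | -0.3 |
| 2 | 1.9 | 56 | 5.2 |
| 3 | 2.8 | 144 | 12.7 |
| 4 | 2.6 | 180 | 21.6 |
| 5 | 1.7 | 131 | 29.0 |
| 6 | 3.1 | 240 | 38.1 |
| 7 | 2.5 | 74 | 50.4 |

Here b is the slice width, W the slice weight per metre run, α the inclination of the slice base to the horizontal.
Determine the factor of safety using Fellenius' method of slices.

FS = 1.79

Ordinary method of slices: FS = Σ[c'·Δl_i + (W_i cosα_i)·tanφ'] / Σ W_i sinα_i, with Δl_i = b_i / cosα_i.
Slice 1: Δl = 1.6/cos(-0.3°) = 1.600 m; N'_1 = 16·cos(-0.3°) = 16.0; c'Δl = 27.36; W sinα = -0.1
Slice 2: Δl = 1.9/cos5.2° = 1.908 m; N'_2 = 56·cos5.2° = 55.8; c'Δl = 32.62; W sinα = 5.1
Slice 3: Δl = 2.8/cos12.7° = 2.870 m; N'_3 = 144·cos12.7° = 140.5; c'Δl = 49.08; W sinα = 31.7
Slice 4: Δl = 2.6/cos21.6° = 2.796 m; N'_4 = 180·cos21.6° = 167.4; c'Δl = 47.82; W sinα = 66.3
Slice 5: Δl = 1.7/cos29.0° = 1.944 m; N'_5 = 131·cos29.0° = 114.6; c'Δl = 33.24; W sinα = 63.5
Slice 6: Δl = 3.1/cos38.1° = 3.939 m; N'_6 = 240·cos38.1° = 188.9; c'Δl = 67.36; W sinα = 148.1
Slice 7: Δl = 2.5/cos50.4° = 3.922 m; N'_7 = 74·cos50.4° = 47.2; c'Δl = 67.07; W sinα = 57.0
Σc'Δl = 324.6 kN/m; ΣN' = 730.2 kN/m; ΣW sinα = 371.5 kN/m
Resisting = 324.6 + 730.2·tan25.0° = 324.6 + 340.5 = 665.1 kN/m
FS = 665.1 / 371.5 = 1.790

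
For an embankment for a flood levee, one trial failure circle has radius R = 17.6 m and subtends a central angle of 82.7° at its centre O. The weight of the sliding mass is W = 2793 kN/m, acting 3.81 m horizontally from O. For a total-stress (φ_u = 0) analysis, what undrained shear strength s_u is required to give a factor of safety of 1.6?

s_u = 38.1 kPa

FS = s_u·L_a·R / (W·d), so s_u = FS·W·d / (L_a·R).
Arc length L_a = R·θ = 17.6·(82.7°·π/180) = 17.6·1.4434 = 25.40 m
s_u = 1.6·2793·3.81 / (25.40·17.6) = 17026.1 / 447.10 = 38.08 kPa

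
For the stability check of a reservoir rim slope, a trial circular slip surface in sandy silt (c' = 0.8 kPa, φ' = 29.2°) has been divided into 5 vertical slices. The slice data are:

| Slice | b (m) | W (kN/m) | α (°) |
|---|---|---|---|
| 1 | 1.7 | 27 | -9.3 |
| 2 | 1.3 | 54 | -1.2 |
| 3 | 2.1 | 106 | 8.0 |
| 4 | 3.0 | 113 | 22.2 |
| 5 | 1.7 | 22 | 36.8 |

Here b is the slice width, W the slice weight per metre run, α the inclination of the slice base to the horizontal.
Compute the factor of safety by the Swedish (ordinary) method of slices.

Ordinary method of slices: FS = Σ[c'·Δl_i + (W_i cosα_i)·tanφ'] / Σ W_i sinα_i, with Δl_i = b_i / cosα_i.
Slice 1: Δl = 1.7/cos(-9.3°) = 1.723 m; N'_1 = 27·cos(-9.3°) = 26.6; c'Δl = 1.38; W sinα = -4.4
Slice 2: Δl = 1.3/cos(-1.2°) = 1.300 m; N'_2 = 54·cos(-1.2°) = 54.0; c'Δl = 1.04; W sinα = -1.1
Slice 3: Δl = 2.1/cos8.0° = 2.121 m; N'_3 = 106·cos8.0° = 105.0; c'Δl = 1.70; W sinα = 14.8
Slice 4: Δl = 3.0/cos22.2° = 3.240 m; N'_4 = 113·cos22.2° = 104.6; c'Δl = 2.59; W sinα = 42.7
Slice 5: Δl = 1.7/cos36.8° = 2.123 m; N'_5 = 22·cos36.8° = 17.6; c'Δl = 1.70; W sinα = 13.2
Σc'Δl = 8.4 kN/m; ΣN' = 307.8 kN/m; ΣW sinα = 65.1 kN/m
Resisting = 8.4 + 307.8·tan29.2° = 8.4 + 172.0 = 180.5 kN/m
FS = 180.5 / 65.1 = 2.771

FS = 2.77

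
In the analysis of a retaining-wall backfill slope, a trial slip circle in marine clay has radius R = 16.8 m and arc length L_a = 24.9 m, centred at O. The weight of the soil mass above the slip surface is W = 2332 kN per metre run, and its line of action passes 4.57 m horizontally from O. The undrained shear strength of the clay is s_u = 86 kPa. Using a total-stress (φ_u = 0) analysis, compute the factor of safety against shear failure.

Taking moments about the centre O, the resisting moment is provided by the undrained shear strength acting along the arc:
M_R = s_u·L_a·R = 86·24.90·16.8 = 35975.5 kN·m/m
M_D = W·d = 2332·4.57 = 10657.2 kN·m/m
FS = M_R / M_D = 35975.5 / 10657.2 = 3.376

FS = 3.38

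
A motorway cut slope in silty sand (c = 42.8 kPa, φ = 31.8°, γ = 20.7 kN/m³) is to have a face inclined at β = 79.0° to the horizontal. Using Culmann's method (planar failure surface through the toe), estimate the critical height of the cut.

Culmann's analysis gives the critical failure plane at α_cr = (β + φ)/2 = (79.0 + 31.8)/2 = 55.4°, and the critical height
H_c = (4c/γ) · sinβ cosφ / [1 − cos(β − φ)]
    = (4·42.8/20.7) · sin79.0°·cos31.8° / [1 − cos(47.2°)]
    = 8.271 · 0.9816·0.8499 / [1 − 0.6794]
    = 8.271 · 0.8343 / 0.3206
    = 21.52 m

H_c = 21.52 m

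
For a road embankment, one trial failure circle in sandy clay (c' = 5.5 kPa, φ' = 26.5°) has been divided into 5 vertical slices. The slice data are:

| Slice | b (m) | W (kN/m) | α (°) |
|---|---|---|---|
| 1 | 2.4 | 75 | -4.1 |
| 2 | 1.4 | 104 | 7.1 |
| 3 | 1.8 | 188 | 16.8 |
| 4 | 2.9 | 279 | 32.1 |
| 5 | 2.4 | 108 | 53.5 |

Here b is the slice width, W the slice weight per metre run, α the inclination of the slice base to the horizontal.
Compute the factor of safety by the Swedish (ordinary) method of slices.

Ordinary method of slices: FS = Σ[c'·Δl_i + (W_i cosα_i)·tanφ'] / Σ W_i sinα_i, with Δl_i = b_i / cosα_i.
Slice 1: Δl = 2.4/cos(-4.1°) = 2.406 m; N'_1 = 75·cos(-4.1°) = 74.8; c'Δl = 13.23; W sinα = -5.4
Slice 2: Δl = 1.4/cos7.1° = 1.411 m; N'_2 = 104·cos7.1° = 103.2; c'Δl = 7.76; W sinα = 12.9
Slice 3: Δl = 1.8/cos16.8° = 1.880 m; N'_3 = 188·cos16.8° = 180.0; c'Δl = 10.34; W sinα = 54.3
Slice 4: Δl = 2.9/cos32.1° = 3.423 m; N'_4 = 279·cos32.1° = 236.3; c'Δl = 18.83; W sinα = 148.3
Slice 5: Δl = 2.4/cos53.5° = 4.035 m; N'_5 = 108·cos53.5° = 64.2; c'Δl = 22.19; W sinα = 86.8
Σc'Δl = 72.4 kN/m; ΣN' = 658.6 kN/m; ΣW sinα = 296.9 kN/m
Resisting = 72.4 + 658.6·tan26.5° = 72.4 + 328.4 = 400.7 kN/m
FS = 400.7 / 296.9 = 1.350

FS = 1.35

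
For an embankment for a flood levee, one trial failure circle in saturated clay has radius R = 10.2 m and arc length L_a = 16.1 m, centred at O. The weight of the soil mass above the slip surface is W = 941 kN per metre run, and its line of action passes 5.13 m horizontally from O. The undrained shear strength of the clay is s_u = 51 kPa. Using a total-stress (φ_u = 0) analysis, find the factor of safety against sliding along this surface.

Taking moments about the centre O, the resisting moment is provided by the undrained shear strength acting along the arc:
M_R = s_u·L_a·R = 51·16.10·10.2 = 8375.2 kN·m/m
M_D = W·d = 941·5.13 = 4827.3 kN·m/m
FS = M_R / M_D = 8375.2 / 4827.3 = 1.735

FS = 1.73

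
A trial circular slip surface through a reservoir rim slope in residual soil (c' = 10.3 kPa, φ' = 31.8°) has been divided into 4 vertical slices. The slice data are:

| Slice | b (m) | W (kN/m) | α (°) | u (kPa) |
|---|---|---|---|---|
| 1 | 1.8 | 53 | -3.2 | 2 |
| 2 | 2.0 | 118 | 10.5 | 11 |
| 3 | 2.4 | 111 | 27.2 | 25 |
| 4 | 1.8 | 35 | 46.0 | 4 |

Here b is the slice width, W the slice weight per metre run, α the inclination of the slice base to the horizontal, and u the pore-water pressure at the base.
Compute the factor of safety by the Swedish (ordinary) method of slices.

Ordinary method of slices: FS = Σ[c'·Δl_i + (W_i cosα_i − u_i·Δl_i)·tanφ'] / Σ W_i sinα_i, with Δl_i = b_i / cosα_i.
Slice 1: Δl = 1.8/cos(-3.2°) = 1.803 m; N'_1 = 53·cos(-3.2°) − 2·1.803 = 49.3; c'Δl = 18.57; W sinα = -3.0
Slice 2: Δl = 2.0/cos10.5° = 2.034 m; N'_2 = 118·cos10.5° − 11·2.034 = 93.6; c'Δl = 20.95; W sinα = 21.5
Slice 3: Δl = 2.4/cos27.2° = 2.698 m; N'_3 = 111·cos27.2° − 25·2.698 = 31.3; c'Δl = 27.79; W sinα = 50.7
Slice 4: Δl = 1.8/cos46.0° = 2.591 m; N'_4 = 35·cos46.0° − 4·2.591 = 13.9; c'Δl = 26.69; W sinα = 25.2
Σc'Δl = 94.0 kN/m; ΣN' = 188.2 kN/m; ΣW sinα = 94.5 kN/m
Resisting = 94.0 + 188.2·tan31.8° = 94.0 + 116.7 = 210.7 kN/m
FS = 210.7 / 94.5 = 2.230

FS = 2.23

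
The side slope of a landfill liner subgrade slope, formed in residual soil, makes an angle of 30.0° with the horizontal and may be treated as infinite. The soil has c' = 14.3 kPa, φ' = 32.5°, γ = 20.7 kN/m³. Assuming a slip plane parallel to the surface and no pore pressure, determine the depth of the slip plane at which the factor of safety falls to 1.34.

Setting FS = 1.34 in FS = [c' + γz cos²β tanφ'] / [γz sinβ cosβ] and solving for z:
z = c' / [γ cosβ (FS·sinβ − cosβ·tanφ')]
  = 14.3 / [20.7·cos30.0°·(1.34·sin30.0° − cos30.0°·tan32.5°)]
  = 14.3 / [20.7·0.8660·(1.34·0.5000 − 0.8660·0.6371)]
  = 14.3 / 2.1204 = 6.744 m

z = 6.74 m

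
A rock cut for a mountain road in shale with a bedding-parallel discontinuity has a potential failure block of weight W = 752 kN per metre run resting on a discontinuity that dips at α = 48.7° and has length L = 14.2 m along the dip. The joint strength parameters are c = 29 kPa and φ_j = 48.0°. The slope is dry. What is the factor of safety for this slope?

FS = 1.70

Resolving the block weight along and normal to the plane and applying the Mohr–Coulomb strength on the joint:
N' = W cosα = 752·cos48.7° = 496.3 kN/m
Driving force T = W sinα = 752·sin48.7° = 565.0 kN/m
Resisting force R = c·L + N'·tanφ_j = 29·14.2 + 496.3·tan48.0° = 411.8 + 551.2 = 963.0 kN/m
FS = R / T = 963.0 / 565.0 = 1.705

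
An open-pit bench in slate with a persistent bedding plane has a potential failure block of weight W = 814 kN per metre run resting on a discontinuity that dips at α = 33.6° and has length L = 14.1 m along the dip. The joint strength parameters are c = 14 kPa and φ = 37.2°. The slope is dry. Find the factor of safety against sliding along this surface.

Resolving the block weight along and normal to the plane and applying the Mohr–Coulomb strength on the joint:
N' = W cosα = 814·cos33.6° = 678.0 kN/m
Driving force T = W sinα = 814·sin33.6° = 450.5 kN/m
Resisting force R = c·L + N'·tanφ = 14·14.1 + 678.0·tan37.2° = 197.4 + 514.6 = 712.0 kN/m
FS = R / T = 712.0 / 450.5 = 1.581

FS = 1.58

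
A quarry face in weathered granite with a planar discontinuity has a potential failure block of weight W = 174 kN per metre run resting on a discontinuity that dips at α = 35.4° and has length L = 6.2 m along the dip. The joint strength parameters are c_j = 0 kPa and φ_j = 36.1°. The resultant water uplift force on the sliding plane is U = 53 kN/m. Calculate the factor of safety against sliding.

FS = 0.64

Resolving the block weight along and normal to the plane and applying the Mohr–Coulomb strength on the joint:
N' = W cosα − U = 174·cos35.4° − 53 = 88.8 kN/m
Driving force T = W sinα = 174·sin35.4° = 100.8 kN/m
Resisting force R = c_j·L + N'·tanφ_j = 0·6.2 + 88.8·tan36.1° = 0.0 + 64.8 = 64.8 kN/m
FS = R / T = 64.8 / 100.8 = 0.643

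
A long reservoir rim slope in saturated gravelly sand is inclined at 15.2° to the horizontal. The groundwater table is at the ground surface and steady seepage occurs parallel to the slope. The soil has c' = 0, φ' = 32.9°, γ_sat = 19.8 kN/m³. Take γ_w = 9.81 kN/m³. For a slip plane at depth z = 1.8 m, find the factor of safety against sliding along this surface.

With seepage parallel to the slope and the water table at the surface, the effective normal stress on the slip plane uses the buoyant unit weight γ' = γ_sat − γ_w while the driving shear stress uses γ_sat:
FS = [c' + γ' z cos²β tanφ'] / [γ_sat z sinβ cosβ]
(For c' = 0 this reduces to FS = (γ'/γ_sat)·tanφ'/tanβ.)
γ' = 19.8 − 9.81 = 9.99 kN/m³
Numerator = 0.0 + 9.99·1.8·cos²15.2°·tan32.9° = 0.0 + 9.99·1.8·0.9313·0.6469 = 10.833 kPa
Denominator = 19.8·1.8·sin15.2°·cos15.2° = 19.8·1.8·0.2622·0.9650 = 9.018 kPa
FS = 10.833 / 9.018 = 1.201

FS = 1.20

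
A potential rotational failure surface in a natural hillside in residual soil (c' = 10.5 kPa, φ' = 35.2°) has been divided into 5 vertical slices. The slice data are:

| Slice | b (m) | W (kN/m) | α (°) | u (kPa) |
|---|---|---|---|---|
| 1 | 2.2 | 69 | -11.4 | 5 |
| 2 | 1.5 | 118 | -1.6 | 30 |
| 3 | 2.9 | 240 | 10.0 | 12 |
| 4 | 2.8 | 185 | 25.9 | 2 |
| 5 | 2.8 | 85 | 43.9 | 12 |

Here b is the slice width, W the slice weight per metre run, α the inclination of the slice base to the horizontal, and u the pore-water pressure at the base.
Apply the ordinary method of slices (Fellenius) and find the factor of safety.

Ordinary method of slices: FS = Σ[c'·Δl_i + (W_i cosα_i − u_i·Δl_i)·tanφ'] / Σ W_i sinα_i, with Δl_i = b_i / cosα_i.
Slice 1: Δl = 2.2/cos(-11.4°) = 2.244 m; N'_1 = 69·cos(-11.4°) − 5·2.244 = 56.4; c'Δl = 23.56; W sinα = -13.6
Slice 2: Δl = 1.5/cos(-1.6°) = 1.501 m; N'_2 = 118·cos(-1.6°) − 30·1.501 = 72.9; c'Δl = 15.76; W sinα = -3.3
Slice 3: Δl = 2.9/cos10.0° = 2.945 m; N'_3 = 240·cos10.0° − 12·2.945 = 201.0; c'Δl = 30.92; W sinα = 41.7
Slice 4: Δl = 2.8/cos25.9° = 3.113 m; N'_4 = 185·cos25.9° − 2·3.113 = 160.2; c'Δl = 32.68; W sinα = 80.8
Slice 5: Δl = 2.8/cos43.9° = 3.886 m; N'_5 = 85·cos43.9° − 12·3.886 = 14.6; c'Δl = 40.80; W sinα = 58.9
Σc'Δl = 143.7 kN/m; ΣN' = 505.2 kN/m; ΣW sinα = 164.5 kN/m
Resisting = 143.7 + 505.2·tan35.2° = 143.7 + 356.4 = 500.1 kN/m
FS = 500.1 / 164.5 = 3.040

FS = 3.04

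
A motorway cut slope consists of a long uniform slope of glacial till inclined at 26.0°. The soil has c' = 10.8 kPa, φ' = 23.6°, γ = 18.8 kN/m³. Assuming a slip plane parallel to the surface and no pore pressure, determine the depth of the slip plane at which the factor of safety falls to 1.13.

Setting FS = 1.13 in FS = [c' + γz cos²β tanφ'] / [γz sinβ cosβ] and solving for z:
z = c' / [γ cosβ (FS·sinβ − cosβ·tanφ')]
  = 10.8 / [18.8·cos26.0°·(1.13·sin26.0° − cos26.0°·tan23.6°)]
  = 10.8 / [18.8·0.8988·(1.13·0.4384 − 0.8988·0.4369)]
  = 10.8 / 1.7351 = 6.224 m

z = 6.22 m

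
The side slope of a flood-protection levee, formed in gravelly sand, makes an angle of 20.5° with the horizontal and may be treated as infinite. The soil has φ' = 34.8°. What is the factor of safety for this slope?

FS = 1.86

For a dry cohesionless infinite slope the factor of safety is FS = tanφ' / tanβ.
FS = tan34.8° / tan20.5° = 0.6950 / 0.3739 = 1.859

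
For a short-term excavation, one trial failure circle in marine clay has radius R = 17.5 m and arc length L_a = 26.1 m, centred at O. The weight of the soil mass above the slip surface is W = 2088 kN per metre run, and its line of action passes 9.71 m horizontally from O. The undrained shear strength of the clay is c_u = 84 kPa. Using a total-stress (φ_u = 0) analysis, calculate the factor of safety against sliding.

FS = 1.89

Taking moments about the centre O, the resisting moment is provided by the undrained shear strength acting along the arc:
M_R = c_u·L_a·R = 84·26.10·17.5 = 38367.0 kN·m/m
M_D = W·d = 2088·9.71 = 20274.5 kN·m/m
FS = M_R / M_D = 38367.0 / 20274.5 = 1.892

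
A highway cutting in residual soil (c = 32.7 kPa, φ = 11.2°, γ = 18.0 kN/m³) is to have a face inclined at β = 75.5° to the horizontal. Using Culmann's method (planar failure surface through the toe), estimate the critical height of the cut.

Culmann's analysis gives the critical failure plane at α_cr = (β + φ)/2 = (75.5 + 11.2)/2 = 43.4°, and the critical height
H_c = (4c/γ) · sinβ cosφ / [1 − cos(β − φ)]
    = (4·32.7/18.0) · sin75.5°·cos11.2° / [1 − cos(64.3°)]
    = 7.267 · 0.9681·0.9810 / [1 − 0.4337]
    = 7.267 · 0.9497 / 0.5663
    = 12.19 m

H_c = 12.19 m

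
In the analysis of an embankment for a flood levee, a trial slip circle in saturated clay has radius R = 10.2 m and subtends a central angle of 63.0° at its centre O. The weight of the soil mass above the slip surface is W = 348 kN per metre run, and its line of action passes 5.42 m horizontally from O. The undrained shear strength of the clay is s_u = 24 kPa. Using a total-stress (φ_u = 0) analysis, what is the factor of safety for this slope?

FS = 1.46

Taking moments about the centre O, the resisting moment is provided by the undrained shear strength acting along the arc:
Arc length L_a = R·θ = 10.2·(63.0°·π/180) = 10.2·1.0996 = 11.22 m
M_R = s_u·L_a·R = 24·11.22·10.2 = 2745.6 kN·m/m
M_D = W·d = 348·5.42 = 1886.2 kN·m/m
FS = M_R / M_D = 2745.6 / 1886.2 = 1.456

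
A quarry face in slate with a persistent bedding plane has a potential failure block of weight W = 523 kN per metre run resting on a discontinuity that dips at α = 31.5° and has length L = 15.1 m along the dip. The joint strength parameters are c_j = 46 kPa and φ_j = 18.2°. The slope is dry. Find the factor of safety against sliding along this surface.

Resolving the block weight along and normal to the plane and applying the Mohr–Coulomb strength on the joint:
N' = W cosα = 523·cos31.5° = 445.9 kN/m
Driving force T = W sinα = 523·sin31.5° = 273.3 kN/m
Resisting force R = c_j·L + N'·tanφ_j = 46·15.1 + 445.9·tan18.2° = 694.6 + 146.6 = 841.2 kN/m
FS = R / T = 841.2 / 273.3 = 3.078

FS = 3.08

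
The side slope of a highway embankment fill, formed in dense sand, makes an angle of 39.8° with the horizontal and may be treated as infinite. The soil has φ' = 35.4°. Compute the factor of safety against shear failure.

For a dry cohesionless infinite slope the factor of safety is FS = tanφ' / tanβ.
FS = tan35.4° / tan39.8° = 0.7107 / 0.8332 = 0.853

FS = 0.85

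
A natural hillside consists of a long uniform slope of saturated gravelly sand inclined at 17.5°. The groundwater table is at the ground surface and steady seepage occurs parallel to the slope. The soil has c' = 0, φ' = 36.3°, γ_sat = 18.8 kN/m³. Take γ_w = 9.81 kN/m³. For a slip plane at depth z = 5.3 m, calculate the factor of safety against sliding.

FS = 1.11

With seepage parallel to the slope and the water table at the surface, the effective normal stress on the slip plane uses the buoyant unit weight γ' = γ_sat − γ_w while the driving shear stress uses γ_sat:
FS = [c' + γ' z cos²β tanφ'] / [γ_sat z sinβ cosβ]
(For c' = 0 this reduces to FS = (γ'/γ_sat)·tanφ'/tanβ.)
γ' = 18.8 − 9.81 = 8.99 kN/m³
Numerator = 0.0 + 8.99·5.3·cos²17.5°·tan36.3° = 0.0 + 8.99·5.3·0.9096·0.7346 = 31.835 kPa
Denominator = 18.8·5.3·sin17.5°·cos17.5° = 18.8·5.3·0.3007·0.9537 = 28.576 kPa
FS = 31.835 / 28.576 = 1.114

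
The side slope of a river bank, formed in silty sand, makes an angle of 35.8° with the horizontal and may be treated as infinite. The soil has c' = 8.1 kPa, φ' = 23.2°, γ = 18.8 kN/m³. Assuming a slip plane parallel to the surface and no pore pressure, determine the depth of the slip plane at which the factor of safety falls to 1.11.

z = 1.76 m

Setting FS = 1.11 in FS = [c' + γz cos²β tanφ'] / [γz sinβ cosβ] and solving for z:
z = c' / [γ cosβ (FS·sinβ − cosβ·tanφ')]
  = 8.1 / [18.8·cos35.8°·(1.11·sin35.8° − cos35.8°·tan23.2°)]
  = 8.1 / [18.8·0.8111·(1.11·0.5850 − 0.8111·0.4286)]
  = 8.1 / 4.6000 = 1.761 m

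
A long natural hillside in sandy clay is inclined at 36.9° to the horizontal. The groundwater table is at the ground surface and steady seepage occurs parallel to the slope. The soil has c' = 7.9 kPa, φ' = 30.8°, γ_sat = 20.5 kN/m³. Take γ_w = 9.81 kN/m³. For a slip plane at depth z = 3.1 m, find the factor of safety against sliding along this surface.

With seepage parallel to the slope and the water table at the surface, the effective normal stress on the slip plane uses the buoyant unit weight γ' = γ_sat − γ_w while the driving shear stress uses γ_sat:
FS = [c' + γ' z cos²β tanφ'] / [γ_sat z sinβ cosβ]
γ' = 20.5 − 9.81 = 10.69 kN/m³
Numerator = 7.9 + 10.69·3.1·cos²36.9°·tan30.8° = 7.9 + 10.69·3.1·0.6395·0.5961 = 20.533 kPa
Denominator = 20.5·3.1·sin36.9°·cos36.9° = 20.5·3.1·0.6004·0.7997 = 30.513 kPa
FS = 20.533 / 30.513 = 0.673

FS = 0.67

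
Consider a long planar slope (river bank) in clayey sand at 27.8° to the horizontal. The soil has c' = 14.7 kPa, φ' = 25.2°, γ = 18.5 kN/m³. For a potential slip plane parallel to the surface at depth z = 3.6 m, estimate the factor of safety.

For an infinite slope with a slip plane parallel to the surface (no pore pressure): FS = [c' + γz cos²β tanφ'] / [γz sinβ cosβ].
γz = 18.5·3.6 = 66.60 kN/m²
Numerator = 14.7 + 66.60·cos²27.8°·tan25.2° = 14.7 + 66.60·0.7825·0.4706 = 39.223 kPa
Denominator = 66.60·sin27.8°·cos27.8° = 66.60·0.4664·0.8846 = 27.476 kPa
FS = 39.223 / 27.476 = 1.428

FS = 1.43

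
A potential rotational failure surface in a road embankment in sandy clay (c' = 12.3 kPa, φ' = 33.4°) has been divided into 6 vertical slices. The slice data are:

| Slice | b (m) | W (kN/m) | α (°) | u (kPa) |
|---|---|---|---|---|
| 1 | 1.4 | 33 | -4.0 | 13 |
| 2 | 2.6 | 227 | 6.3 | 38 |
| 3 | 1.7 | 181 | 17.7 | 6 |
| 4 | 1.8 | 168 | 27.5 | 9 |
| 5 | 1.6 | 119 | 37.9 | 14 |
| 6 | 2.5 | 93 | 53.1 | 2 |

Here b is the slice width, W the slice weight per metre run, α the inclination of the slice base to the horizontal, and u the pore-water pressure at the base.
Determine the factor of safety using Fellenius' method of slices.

FS = 1.76

Ordinary method of slices: FS = Σ[c'·Δl_i + (W_i cosα_i − u_i·Δl_i)·tanφ'] / Σ W_i sinα_i, with Δl_i = b_i / cosα_i.
Slice 1: Δl = 1.4/cos(-4.0°) = 1.403 m; N'_1 = 33·cos(-4.0°) − 13·1.403 = 14.7; c'Δl = 17.26; W sinα = -2.3
Slice 2: Δl = 2.6/cos6.3° = 2.616 m; N'_2 = 227·cos6.3° − 38·2.616 = 126.2; c'Δl = 32.17; W sinα = 24.9
Slice 3: Δl = 1.7/cos17.7° = 1.784 m; N'_3 = 181·cos17.7° − 6·1.784 = 161.7; c'Δl = 21.95; W sinα = 55.0
Slice 4: Δl = 1.8/cos27.5° = 2.029 m; N'_4 = 168·cos27.5° − 9·2.029 = 130.8; c'Δl = 24.96; W sinα = 77.6
Slice 5: Δl = 1.6/cos37.9° = 2.028 m; N'_5 = 119·cos37.9° − 14·2.028 = 65.5; c'Δl = 24.94; W sinα = 73.1
Slice 6: Δl = 2.5/cos53.1° = 4.164 m; N'_6 = 93·cos53.1° − 2·4.164 = 47.5; c'Δl = 51.21; W sinα = 74.4
Σc'Δl = 172.5 kN/m; ΣN' = 546.4 kN/m; ΣW sinα = 302.7 kN/m
Resisting = 172.5 + 546.4·tan33.4° = 172.5 + 360.3 = 532.8 kN/m
FS = 532.8 / 302.7 = 1.760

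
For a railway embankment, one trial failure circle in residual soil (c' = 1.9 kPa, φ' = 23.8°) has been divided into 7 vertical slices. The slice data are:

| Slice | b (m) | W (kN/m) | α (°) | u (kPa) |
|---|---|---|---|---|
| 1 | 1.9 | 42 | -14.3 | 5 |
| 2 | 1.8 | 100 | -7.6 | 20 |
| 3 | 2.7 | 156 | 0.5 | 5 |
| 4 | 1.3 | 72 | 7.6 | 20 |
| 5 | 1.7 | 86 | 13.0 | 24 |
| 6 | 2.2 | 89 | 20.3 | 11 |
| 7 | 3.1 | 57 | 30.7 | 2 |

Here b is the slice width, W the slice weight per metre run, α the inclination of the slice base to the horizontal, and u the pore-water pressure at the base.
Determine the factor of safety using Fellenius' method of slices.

Ordinary method of slices: FS = Σ[c'·Δl_i + (W_i cosα_i − u_i·Δl_i)·tanφ'] / Σ W_i sinα_i, with Δl_i = b_i / cosα_i.
Slice 1: Δl = 1.9/cos(-14.3°) = 1.961 m; N'_1 = 42·cos(-14.3°) − 5·1.961 = 30.9; c'Δl = 3.73; W sinα = -10.4
Slice 2: Δl = 1.8/cos(-7.6°) = 1.816 m; N'_2 = 100·cos(-7.6°) − 20·1.816 = 62.8; c'Δl = 3.45; W sinα = -13.2
Slice 3: Δl = 2.7/cos0.5° = 2.700 m; N'_3 = 156·cos0.5° − 5·2.700 = 142.5; c'Δl = 5.13; W sinα = 1.4
Slice 4: Δl = 1.3/cos7.6° = 1.312 m; N'_4 = 72·cos7.6° − 20·1.312 = 45.1; c'Δl = 2.49; W sinα = 9.5
Slice 5: Δl = 1.7/cos13.0° = 1.745 m; N'_5 = 86·cos13.0° − 24·1.745 = 41.9; c'Δl = 3.31; W sinα = 19.3
Slice 6: Δl = 2.2/cos20.3° = 2.346 m; N'_6 = 89·cos20.3° − 11·2.346 = 57.7; c'Δl = 4.46; W sinα = 30.9
Slice 7: Δl = 3.1/cos30.7° = 3.605 m; N'_7 = 57·cos30.7° − 2·3.605 = 41.8; c'Δl = 6.85; W sinα = 29.1
Σc'Δl = 29.4 kN/m; ΣN' = 422.7 kN/m; ΣW sinα = 66.6 kN/m
Resisting = 29.4 + 422.7·tan23.8° = 29.4 + 186.4 = 215.9 kN/m
FS = 215.9 / 66.6 = 3.241

FS = 3.24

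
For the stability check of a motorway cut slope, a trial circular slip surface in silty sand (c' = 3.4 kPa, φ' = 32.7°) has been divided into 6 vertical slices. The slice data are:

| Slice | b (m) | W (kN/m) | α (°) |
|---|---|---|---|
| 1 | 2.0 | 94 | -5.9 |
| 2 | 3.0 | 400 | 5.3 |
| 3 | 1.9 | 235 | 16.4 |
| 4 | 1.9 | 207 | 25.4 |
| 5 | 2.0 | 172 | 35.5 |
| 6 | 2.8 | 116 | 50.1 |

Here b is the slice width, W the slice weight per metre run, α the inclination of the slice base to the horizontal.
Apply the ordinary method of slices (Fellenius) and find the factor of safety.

Ordinary method of slices: FS = Σ[c'·Δl_i + (W_i cosα_i)·tanφ'] / Σ W_i sinα_i, with Δl_i = b_i / cosα_i.
Slice 1: Δl = 2.0/cos(-5.9°) = 2.011 m; N'_1 = 94·cos(-5.9°) = 93.5; c'Δl = 6.84; W sinα = -9.7
Slice 2: Δl = 3.0/cos5.3° = 3.013 m; N'_2 = 400·cos5.3° = 398.3; c'Δl = 10.24; W sinα = 36.9
Slice 3: Δl = 1.9/cos16.4° = 1.981 m; N'_3 = 235·cos16.4° = 225.4; c'Δl = 6.73; W sinα = 66.4
Slice 4: Δl = 1.9/cos25.4° = 2.103 m; N'_4 = 207·cos25.4° = 187.0; c'Δl = 7.15; W sinα = 88.8
Slice 5: Δl = 2.0/cos35.5° = 2.457 m; N'_5 = 172·cos35.5° = 140.0; c'Δl = 8.35; W sinα = 99.9
Slice 6: Δl = 2.8/cos50.1° = 4.365 m; N'_6 = 116·cos50.1° = 74.4; c'Δl = 14.84; W sinα = 89.0
Σc'Δl = 54.2 kN/m; ΣN' = 1118.7 kN/m; ΣW sinα = 371.3 kN/m
Resisting = 54.2 + 1118.7·tan32.7° = 54.2 + 718.2 = 772.3 kN/m
FS = 772.3 / 371.3 = 2.080

FS = 2.08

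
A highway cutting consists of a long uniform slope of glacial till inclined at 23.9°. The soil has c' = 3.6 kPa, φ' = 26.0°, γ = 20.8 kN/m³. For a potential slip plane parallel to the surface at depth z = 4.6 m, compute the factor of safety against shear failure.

FS = 1.20

For an infinite slope with a slip plane parallel to the surface (no pore pressure): FS = [c' + γz cos²β tanφ'] / [γz sinβ cosβ].
γz = 20.8·4.6 = 95.68 kN/m²
Numerator = 3.6 + 95.68·cos²23.9°·tan26.0° = 3.6 + 95.68·0.8359·0.4877 = 42.606 kPa
Denominator = 95.68·sin23.9°·cos23.9° = 95.68·0.4051·0.9143 = 35.440 kPa
FS = 42.606 / 35.440 = 1.202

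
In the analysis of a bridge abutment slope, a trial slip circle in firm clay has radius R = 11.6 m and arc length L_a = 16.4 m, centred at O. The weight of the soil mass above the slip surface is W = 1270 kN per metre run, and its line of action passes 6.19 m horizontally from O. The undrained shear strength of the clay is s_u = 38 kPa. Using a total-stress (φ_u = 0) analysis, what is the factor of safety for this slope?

FS = 0.92

Taking moments about the centre O, the resisting moment is provided by the undrained shear strength acting along the arc:
M_R = s_u·L_a·R = 38·16.40·11.6 = 7229.1 kN·m/m
M_D = W·d = 1270·6.19 = 7861.3 kN·m/m
FS = M_R / M_D = 7229.1 / 7861.3 = 0.920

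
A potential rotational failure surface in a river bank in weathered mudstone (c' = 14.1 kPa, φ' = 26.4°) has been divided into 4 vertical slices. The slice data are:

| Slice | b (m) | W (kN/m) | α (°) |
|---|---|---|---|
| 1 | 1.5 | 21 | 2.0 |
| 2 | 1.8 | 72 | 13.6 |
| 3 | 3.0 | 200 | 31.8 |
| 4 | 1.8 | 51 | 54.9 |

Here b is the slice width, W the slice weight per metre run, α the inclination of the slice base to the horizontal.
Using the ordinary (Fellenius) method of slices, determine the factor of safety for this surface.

FS = 1.73

Ordinary method of slices: FS = Σ[c'·Δl_i + (W_i cosα_i)·tanφ'] / Σ W_i sinα_i, with Δl_i = b_i / cosα_i.
Slice 1: Δl = 1.5/cos2.0° = 1.501 m; N'_1 = 21·cos2.0° = 21.0; c'Δl = 21.16; W sinα = 0.7
Slice 2: Δl = 1.8/cos13.6° = 1.852 m; N'_2 = 72·cos13.6° = 70.0; c'Δl = 26.11; W sinα = 16.9
Slice 3: Δl = 3.0/cos31.8° = 3.530 m; N'_3 = 200·cos31.8° = 170.0; c'Δl = 49.77; W sinα = 105.4
Slice 4: Δl = 1.8/cos54.9° = 3.130 m; N'_4 = 51·cos54.9° = 29.3; c'Δl = 44.14; W sinα = 41.7
Σc'Δl = 141.2 kN/m; ΣN' = 290.3 kN/m; ΣW sinα = 164.8 kN/m
Resisting = 141.2 + 290.3·tan26.4° = 141.2 + 144.1 = 285.3 kN/m
FS = 285.3 / 164.8 = 1.731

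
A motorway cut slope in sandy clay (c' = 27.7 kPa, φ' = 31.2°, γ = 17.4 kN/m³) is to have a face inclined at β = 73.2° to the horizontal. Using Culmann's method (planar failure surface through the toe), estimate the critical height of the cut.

H_c = 20.30 m

Culmann's analysis gives the critical failure plane at α_cr = (β + φ')/2 = (73.2 + 31.2)/2 = 52.2°, and the critical height
H_c = (4c'/γ) · sinβ cosφ' / [1 − cos(β − φ')]
    = (4·27.7/17.4) · sin73.2°·cos31.2° / [1 − cos(42.0°)]
    = 6.368 · 0.9573·0.8554 / [1 − 0.7431]
    = 6.368 · 0.8189 / 0.2569
    = 20.30 m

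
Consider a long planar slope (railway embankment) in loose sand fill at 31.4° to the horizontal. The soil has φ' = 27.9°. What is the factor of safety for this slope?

For a dry cohesionless infinite slope the factor of safety is FS = tanφ' / tanβ.
FS = tan27.9° / tan31.4° = 0.5295 / 0.6104 = 0.867

FS = 0.87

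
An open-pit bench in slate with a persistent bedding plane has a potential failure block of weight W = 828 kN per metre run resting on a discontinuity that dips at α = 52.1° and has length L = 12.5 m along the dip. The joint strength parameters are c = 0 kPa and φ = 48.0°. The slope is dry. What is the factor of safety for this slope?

FS = 0.86

Resolving the block weight along and normal to the plane and applying the Mohr–Coulomb strength on the joint:
N' = W cosα = 828·cos52.1° = 508.6 kN/m
Driving force T = W sinα = 828·sin52.1° = 653.4 kN/m
Resisting force R = c·L + N'·tanφ = 0·12.5 + 508.6·tan48.0° = 0.0 + 564.9 = 564.9 kN/m
FS = R / T = 564.9 / 653.4 = 0.865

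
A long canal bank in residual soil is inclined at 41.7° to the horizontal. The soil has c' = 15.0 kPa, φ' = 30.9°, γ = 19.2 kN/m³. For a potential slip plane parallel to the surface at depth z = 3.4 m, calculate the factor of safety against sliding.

FS = 1.13

For an infinite slope with a slip plane parallel to the surface (no pore pressure): FS = [c' + γz cos²β tanφ'] / [γz sinβ cosβ].
γz = 19.2·3.4 = 65.28 kN/m²
Numerator = 15.0 + 65.28·cos²41.7°·tan30.9° = 15.0 + 65.28·0.5575·0.5985 = 36.780 kPa
Denominator = 65.28·sin41.7°·cos41.7° = 65.28·0.6652·0.7466 = 32.424 kPa
FS = 36.780 / 32.424 = 1.134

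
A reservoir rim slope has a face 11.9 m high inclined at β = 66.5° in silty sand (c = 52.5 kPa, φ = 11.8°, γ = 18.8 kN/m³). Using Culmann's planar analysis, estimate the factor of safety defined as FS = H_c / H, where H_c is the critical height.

H_c = (4c/γ) · sinβ cosφ / [1 − cos(β − φ)]
    = (4·52.5/18.8) · sin66.5°·cos11.8° / [1 − cos54.7°]
    = 11.170 · 0.8977 / 0.4221 = 23.75 m
FS = H_c / H = 23.75 / 11.9 = 1.996

FS = 2.00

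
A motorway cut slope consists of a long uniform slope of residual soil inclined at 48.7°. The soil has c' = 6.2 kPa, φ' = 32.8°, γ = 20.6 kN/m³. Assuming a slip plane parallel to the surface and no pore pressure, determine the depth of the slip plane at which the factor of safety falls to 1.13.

Setting FS = 1.13 in FS = [c' + γz cos²β tanφ'] / [γz sinβ cosβ] and solving for z:
z = c' / [γ cosβ (FS·sinβ − cosβ·tanφ')]
  = 6.2 / [20.6·cos48.7°·(1.13·sin48.7° − cos48.7°·tan32.8°)]
  = 6.2 / [20.6·0.6600·(1.13·0.7513 − 0.6600·0.6445)]
  = 6.2 / 5.7591 = 1.077 m

z = 1.08 m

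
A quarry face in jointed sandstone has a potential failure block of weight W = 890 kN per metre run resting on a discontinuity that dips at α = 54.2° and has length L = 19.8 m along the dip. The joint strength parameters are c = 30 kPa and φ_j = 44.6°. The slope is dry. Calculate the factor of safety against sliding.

Resolving the block weight along and normal to the plane and applying the Mohr–Coulomb strength on the joint:
N' = W cosα = 890·cos54.2° = 520.6 kN/m
Driving force T = W sinα = 890·sin54.2° = 721.8 kN/m
Resisting force R = c·L + N'·tanφ_j = 30·19.8 + 520.6·tan44.6° = 594.0 + 513.4 = 1107.4 kN/m
FS = R / T = 1107.4 / 721.8 = 1.534

FS = 1.53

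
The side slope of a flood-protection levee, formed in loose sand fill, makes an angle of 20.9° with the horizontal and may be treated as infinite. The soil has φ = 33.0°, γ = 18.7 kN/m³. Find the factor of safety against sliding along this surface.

For a dry cohesionless infinite slope the factor of safety is FS = tanφ / tanβ.
FS = tan33.0° / tan20.9° = 0.6494 / 0.3819 = 1.701

FS = 1.70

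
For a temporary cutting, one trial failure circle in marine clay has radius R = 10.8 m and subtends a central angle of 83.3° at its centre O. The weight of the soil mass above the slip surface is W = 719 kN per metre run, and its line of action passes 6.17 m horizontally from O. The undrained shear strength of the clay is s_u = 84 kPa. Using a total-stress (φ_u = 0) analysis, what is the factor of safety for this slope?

FS = 3.21

Taking moments about the centre O, the resisting moment is provided by the undrained shear strength acting along the arc:
Arc length L_a = R·θ = 10.8·(83.3°·π/180) = 10.8·1.4539 = 15.70 m
M_R = s_u·L_a·R = 84·15.70·10.8 = 14244.6 kN·m/m
M_D = W·d = 719·6.17 = 4436.2 kN·m/m
FS = M_R / M_D = 14244.6 / 4436.2 = 3.211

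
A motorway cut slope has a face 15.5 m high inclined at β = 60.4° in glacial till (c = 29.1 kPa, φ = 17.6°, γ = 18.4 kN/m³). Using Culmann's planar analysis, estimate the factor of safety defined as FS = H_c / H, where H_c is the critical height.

FS = 1.27

H_c = (4c/γ) · sinβ cosφ / [1 − cos(β − φ)]
    = (4·29.1/18.4) · sin60.4°·cos17.6° / [1 − cos42.8°]
    = 6.326 · 0.8288 / 0.2663 = 19.69 m
FS = H_c / H = 19.69 / 15.5 = 1.270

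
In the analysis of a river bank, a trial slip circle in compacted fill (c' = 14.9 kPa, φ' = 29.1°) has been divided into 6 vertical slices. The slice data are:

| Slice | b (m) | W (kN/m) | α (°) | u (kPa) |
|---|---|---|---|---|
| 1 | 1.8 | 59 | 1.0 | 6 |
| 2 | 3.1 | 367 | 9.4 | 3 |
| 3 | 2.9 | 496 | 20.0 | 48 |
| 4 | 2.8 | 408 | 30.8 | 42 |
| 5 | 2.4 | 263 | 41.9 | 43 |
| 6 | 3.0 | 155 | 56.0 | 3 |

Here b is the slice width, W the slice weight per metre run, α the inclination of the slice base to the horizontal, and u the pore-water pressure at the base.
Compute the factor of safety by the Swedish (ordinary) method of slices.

Ordinary method of slices: FS = Σ[c'·Δl_i + (W_i cosα_i − u_i·Δl_i)·tanφ'] / Σ W_i sinα_i, with Δl_i = b_i / cosα_i.
Slice 1: Δl = 1.8/cos1.0° = 1.800 m; N'_1 = 59·cos1.0° − 6·1.800 = 48.2; c'Δl = 26.82; W sinα = 1.0
Slice 2: Δl = 3.1/cos9.4° = 3.142 m; N'_2 = 367·cos9.4° − 3·3.142 = 352.6; c'Δl = 46.82; W sinα = 59.9
Slice 3: Δl = 2.9/cos20.0° = 3.086 m; N'_3 = 496·cos20.0° − 48·3.086 = 318.0; c'Δl = 45.98; W sinα = 169.6
Slice 4: Δl = 2.8/cos30.8° = 3.260 m; N'_4 = 408·cos30.8° − 42·3.260 = 213.5; c'Δl = 48.57; W sinα = 208.9
Slice 5: Δl = 2.4/cos41.9° = 3.224 m; N'_5 = 263·cos41.9° − 43·3.224 = 57.1; c'Δl = 48.04; W sinα = 175.6
Slice 6: Δl = 3.0/cos56.0° = 5.365 m; N'_6 = 155·cos56.0° − 3·5.365 = 70.6; c'Δl = 79.94; W sinα = 128.5
Σc'Δl = 296.2 kN/m; ΣN' = 1060.0 kN/m; ΣW sinα = 743.7 kN/m
Resisting = 296.2 + 1060.0·tan29.1° = 296.2 + 590.0 = 886.2 kN/m
FS = 886.2 / 743.7 = 1.192

FS = 1.19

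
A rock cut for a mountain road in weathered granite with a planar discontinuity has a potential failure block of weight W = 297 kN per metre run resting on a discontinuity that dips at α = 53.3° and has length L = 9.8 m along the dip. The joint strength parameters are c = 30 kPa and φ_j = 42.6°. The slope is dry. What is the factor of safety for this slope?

Resolving the block weight along and normal to the plane and applying the Mohr–Coulomb strength on the joint:
N' = W cosα = 297·cos53.3° = 177.5 kN/m
Driving force T = W sinα = 297·sin53.3° = 238.1 kN/m
Resisting force R = c·L + N'·tanφ_j = 30·9.8 + 177.5·tan42.6° = 294.0 + 163.2 = 457.2 kN/m
FS = R / T = 457.2 / 238.1 = 1.920

FS = 1.92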